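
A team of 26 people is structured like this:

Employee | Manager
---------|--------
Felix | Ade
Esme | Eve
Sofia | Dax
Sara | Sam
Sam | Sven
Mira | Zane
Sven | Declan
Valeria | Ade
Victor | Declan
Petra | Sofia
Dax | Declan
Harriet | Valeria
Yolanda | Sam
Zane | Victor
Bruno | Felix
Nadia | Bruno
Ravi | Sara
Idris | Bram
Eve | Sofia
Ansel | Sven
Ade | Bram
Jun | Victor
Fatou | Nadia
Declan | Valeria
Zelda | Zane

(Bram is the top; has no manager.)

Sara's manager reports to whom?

Sven

Sara reports to Sam, and Sam reports to Sven. So Sara's skip-level manager is Sven.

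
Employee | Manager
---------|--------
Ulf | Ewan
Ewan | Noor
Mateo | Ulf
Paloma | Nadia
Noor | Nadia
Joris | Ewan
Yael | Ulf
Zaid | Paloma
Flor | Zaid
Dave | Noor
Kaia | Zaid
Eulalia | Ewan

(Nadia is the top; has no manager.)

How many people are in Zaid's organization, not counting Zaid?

2

Zaid directly manages Kaia, Flor. Kaia has no reports. Flor has no reports. So Zaid's organization is 2 direct reports plus everyone under them: 1 + 1 = 2.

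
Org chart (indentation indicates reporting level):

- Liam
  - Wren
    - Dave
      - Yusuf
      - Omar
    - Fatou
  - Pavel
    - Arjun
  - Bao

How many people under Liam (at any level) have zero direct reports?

The people in Liam's organization with no one reporting to them are Bao, Arjun, Fatou, Omar, Yusuf. That is 5.

5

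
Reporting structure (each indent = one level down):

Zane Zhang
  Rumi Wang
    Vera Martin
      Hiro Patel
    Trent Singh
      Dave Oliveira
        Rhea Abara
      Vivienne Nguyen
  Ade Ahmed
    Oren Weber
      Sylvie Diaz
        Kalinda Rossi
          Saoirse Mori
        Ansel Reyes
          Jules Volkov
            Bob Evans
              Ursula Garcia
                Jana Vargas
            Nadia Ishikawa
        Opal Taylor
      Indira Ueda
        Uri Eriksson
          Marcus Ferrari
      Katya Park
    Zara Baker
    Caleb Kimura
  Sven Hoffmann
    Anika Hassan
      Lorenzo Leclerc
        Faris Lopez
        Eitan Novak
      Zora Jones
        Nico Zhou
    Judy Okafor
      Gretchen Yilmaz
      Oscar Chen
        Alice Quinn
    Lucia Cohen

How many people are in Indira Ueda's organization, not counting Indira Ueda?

Indira Ueda directly manages Uri Eriksson. Under Uri Eriksson: Marcus Ferrari (1). That's 2 in total.

2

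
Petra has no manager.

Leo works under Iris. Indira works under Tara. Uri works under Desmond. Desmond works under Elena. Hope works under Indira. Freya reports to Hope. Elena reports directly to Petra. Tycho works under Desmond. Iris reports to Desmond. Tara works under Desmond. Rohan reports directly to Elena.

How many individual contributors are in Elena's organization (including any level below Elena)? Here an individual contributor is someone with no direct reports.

5

The people in Elena's organization with no one reporting to them are Rohan, Uri, Leo, Tycho, Freya. That is 5.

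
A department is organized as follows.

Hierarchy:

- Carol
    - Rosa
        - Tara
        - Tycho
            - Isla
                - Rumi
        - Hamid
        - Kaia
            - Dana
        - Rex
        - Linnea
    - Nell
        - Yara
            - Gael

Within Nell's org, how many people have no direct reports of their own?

1

The only person in Nell's organization with no one reporting to them is Gael. That is 1.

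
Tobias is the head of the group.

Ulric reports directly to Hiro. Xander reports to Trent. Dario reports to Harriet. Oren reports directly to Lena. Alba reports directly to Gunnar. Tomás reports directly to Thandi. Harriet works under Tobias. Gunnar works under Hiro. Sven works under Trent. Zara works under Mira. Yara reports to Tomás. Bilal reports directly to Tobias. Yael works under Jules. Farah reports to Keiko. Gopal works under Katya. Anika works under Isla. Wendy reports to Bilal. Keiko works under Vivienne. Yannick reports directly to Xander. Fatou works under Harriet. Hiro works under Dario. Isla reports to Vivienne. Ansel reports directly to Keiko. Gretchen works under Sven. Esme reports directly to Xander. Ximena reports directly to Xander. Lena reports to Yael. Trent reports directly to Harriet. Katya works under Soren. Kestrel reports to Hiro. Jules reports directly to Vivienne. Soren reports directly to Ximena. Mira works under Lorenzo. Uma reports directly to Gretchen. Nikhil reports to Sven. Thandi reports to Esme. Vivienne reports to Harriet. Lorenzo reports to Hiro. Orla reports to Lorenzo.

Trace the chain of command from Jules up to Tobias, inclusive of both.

Jules reports to Vivienne. Vivienne reports to Harriet. Harriet reports to Tobias. Tobias is at the top.

Jules -> Vivienne -> Harriet -> Tobias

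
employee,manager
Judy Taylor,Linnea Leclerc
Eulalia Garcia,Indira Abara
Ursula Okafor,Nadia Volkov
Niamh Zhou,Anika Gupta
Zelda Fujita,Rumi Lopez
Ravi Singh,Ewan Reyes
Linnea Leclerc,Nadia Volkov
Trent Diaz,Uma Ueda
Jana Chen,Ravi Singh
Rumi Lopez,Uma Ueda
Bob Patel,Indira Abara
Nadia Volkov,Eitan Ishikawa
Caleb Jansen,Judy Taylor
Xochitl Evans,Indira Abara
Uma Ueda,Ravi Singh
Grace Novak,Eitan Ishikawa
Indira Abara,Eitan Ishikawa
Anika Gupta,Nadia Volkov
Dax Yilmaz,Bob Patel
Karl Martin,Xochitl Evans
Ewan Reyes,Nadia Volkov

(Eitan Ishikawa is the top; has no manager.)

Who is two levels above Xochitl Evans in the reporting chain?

Eitan Ishikawa

Xochitl Evans reports to Indira Abara, and Indira Abara reports to Eitan Ishikawa. So Xochitl Evans's skip-level manager is Eitan Ishikawa.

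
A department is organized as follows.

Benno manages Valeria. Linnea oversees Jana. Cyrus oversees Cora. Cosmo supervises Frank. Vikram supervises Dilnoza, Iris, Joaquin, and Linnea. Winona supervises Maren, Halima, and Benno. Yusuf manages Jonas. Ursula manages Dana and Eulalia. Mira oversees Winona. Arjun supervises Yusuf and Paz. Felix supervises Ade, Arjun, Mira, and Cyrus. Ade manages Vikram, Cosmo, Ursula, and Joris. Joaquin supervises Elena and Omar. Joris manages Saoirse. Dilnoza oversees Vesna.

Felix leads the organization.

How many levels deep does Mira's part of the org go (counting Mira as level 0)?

3

The longest chain under Mira runs Mira → Winona → Benno → Valeria, which is 3 levels below Mira.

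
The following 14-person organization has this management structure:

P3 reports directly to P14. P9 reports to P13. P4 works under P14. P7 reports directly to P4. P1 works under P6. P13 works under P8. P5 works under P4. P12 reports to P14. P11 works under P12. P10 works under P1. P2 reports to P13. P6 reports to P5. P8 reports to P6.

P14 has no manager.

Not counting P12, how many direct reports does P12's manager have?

2

P12 reports to P14. P14's other direct reports are P4, P3 — 2 peers.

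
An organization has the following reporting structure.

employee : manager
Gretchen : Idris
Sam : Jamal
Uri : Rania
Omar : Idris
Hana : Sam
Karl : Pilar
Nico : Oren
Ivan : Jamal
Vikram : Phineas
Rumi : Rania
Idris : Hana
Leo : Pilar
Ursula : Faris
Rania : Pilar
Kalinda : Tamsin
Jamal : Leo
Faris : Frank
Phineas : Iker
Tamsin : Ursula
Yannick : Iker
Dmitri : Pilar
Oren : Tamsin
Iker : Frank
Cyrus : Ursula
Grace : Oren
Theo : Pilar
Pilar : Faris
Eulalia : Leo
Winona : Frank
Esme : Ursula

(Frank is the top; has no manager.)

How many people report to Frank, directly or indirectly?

30

Frank directly manages Iker, Faris, Winona. Under Iker: Yannick, Phineas, Vikram (3). Under Faris: Ursula, Tamsin, Kalinda, Oren, Grace, Nico, Esme, Cyrus, Pilar, Karl, Theo, Rania, Uri, Rumi, Dmitri, Leo, Jamal, Ivan, Sam, Hana, Idris, Gretchen, Omar, Eulalia (24). Winona has no reports. So Frank's organization is 3 direct reports plus everyone under them: 4 + 25 + 1 = 30.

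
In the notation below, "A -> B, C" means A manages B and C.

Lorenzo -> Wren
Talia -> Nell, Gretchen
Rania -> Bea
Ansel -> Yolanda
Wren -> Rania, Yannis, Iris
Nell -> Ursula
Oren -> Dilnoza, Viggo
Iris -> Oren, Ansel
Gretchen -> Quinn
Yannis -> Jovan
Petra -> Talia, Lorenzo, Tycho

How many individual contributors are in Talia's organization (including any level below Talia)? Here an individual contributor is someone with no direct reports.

The people in Talia's organization with no one reporting to them are Quinn, Ursula. That is 2.

2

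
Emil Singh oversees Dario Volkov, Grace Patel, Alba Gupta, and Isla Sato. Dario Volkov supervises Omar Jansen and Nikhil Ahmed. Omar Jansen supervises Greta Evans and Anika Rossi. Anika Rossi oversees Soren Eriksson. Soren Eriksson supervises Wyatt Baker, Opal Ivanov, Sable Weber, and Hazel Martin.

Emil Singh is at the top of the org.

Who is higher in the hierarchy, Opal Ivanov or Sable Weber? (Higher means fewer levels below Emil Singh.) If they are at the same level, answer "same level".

same level

Both Opal Ivanov and Sable Weber are 5 levels below Emil Singh.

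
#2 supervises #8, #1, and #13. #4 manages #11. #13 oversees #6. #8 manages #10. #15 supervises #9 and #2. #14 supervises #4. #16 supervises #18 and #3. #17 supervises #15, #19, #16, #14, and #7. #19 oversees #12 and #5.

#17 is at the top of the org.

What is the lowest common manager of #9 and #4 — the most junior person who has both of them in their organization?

#9's chain of managers is #15, #17. #4's chain of managers is #14, #17. The first manager that appears in both chains is #17.

#17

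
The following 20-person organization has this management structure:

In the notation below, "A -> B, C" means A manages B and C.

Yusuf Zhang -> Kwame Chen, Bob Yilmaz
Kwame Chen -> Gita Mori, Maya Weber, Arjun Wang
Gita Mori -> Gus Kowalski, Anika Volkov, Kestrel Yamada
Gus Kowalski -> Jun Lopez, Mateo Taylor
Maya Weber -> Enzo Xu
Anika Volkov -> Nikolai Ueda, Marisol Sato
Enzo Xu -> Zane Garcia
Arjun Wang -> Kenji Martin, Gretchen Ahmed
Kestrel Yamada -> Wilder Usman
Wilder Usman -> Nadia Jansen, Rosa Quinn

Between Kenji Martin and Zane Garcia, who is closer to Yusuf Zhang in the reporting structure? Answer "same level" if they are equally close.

Kenji Martin

Kenji Martin is 3 levels below Yusuf Zhang; Zane Garcia is 4. Kenji Martin is higher.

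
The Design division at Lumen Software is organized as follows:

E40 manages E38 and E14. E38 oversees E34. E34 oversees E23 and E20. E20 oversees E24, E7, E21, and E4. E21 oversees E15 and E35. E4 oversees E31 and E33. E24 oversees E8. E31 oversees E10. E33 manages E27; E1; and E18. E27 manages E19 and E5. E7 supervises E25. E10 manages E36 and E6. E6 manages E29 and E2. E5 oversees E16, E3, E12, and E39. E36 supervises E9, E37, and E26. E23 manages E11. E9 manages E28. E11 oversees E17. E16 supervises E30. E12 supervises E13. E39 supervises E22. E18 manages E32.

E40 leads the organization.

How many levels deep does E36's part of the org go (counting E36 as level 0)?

The longest chain under E36 runs E36 → E9 → E28, which is 2 levels below E36.

2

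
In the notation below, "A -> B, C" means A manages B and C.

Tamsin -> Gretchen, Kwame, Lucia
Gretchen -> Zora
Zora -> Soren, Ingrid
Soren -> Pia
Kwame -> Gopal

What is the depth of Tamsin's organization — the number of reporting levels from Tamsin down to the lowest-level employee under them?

4

The longest chain under Tamsin runs Tamsin → Gretchen → Zora → Soren → Pia, which is 4 levels below Tamsin.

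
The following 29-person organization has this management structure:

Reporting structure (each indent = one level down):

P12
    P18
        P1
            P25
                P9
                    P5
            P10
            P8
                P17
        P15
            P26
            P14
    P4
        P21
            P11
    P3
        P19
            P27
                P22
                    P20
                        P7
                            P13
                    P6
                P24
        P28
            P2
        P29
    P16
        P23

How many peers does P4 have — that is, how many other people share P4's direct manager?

3

P4 reports to P12. P12's other direct reports are P18, P3, P16 — 3 peers.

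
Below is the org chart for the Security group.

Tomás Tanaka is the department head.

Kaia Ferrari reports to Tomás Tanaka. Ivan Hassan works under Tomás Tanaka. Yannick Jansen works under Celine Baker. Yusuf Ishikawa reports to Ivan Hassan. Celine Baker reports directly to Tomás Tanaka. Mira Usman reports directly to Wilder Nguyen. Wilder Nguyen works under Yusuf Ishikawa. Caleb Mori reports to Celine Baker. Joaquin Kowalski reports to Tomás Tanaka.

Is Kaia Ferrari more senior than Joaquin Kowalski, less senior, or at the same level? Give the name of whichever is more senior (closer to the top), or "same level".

Both Kaia Ferrari and Joaquin Kowalski are 1 level below Tomás Tanaka.

same level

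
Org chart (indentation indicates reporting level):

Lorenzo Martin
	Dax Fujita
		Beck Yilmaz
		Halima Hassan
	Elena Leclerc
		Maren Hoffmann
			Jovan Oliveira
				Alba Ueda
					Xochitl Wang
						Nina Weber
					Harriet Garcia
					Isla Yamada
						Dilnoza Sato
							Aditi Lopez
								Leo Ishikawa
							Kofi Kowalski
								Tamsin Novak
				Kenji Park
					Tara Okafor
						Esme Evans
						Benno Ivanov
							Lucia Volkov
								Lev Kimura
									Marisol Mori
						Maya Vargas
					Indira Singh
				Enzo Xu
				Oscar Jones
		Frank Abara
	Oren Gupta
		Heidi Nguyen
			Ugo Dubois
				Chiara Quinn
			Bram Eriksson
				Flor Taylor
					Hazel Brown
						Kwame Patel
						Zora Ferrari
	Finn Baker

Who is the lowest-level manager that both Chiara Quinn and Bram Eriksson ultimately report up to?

Chiara Quinn's chain of managers is Ugo Dubois, Heidi Nguyen, Oren Gupta, Lorenzo Martin. Bram Eriksson's chain of managers is Heidi Nguyen, Oren Gupta, Lorenzo Martin. The first manager that appears in both chains is Heidi Nguyen.

Heidi Nguyen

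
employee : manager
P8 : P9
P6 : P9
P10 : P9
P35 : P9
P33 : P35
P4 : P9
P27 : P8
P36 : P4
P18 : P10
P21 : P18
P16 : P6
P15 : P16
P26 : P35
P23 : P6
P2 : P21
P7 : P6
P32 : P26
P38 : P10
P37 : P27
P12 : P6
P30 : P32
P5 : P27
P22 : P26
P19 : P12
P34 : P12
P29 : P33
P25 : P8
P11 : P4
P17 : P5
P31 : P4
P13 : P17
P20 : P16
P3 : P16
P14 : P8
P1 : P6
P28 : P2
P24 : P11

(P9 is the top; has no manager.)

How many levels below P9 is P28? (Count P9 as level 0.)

Chain from P28 up to P9: P28 → P2 → P21 → P18 → P10 → P9. That is 5 steps up, so P28 is 5 levels below P9.

5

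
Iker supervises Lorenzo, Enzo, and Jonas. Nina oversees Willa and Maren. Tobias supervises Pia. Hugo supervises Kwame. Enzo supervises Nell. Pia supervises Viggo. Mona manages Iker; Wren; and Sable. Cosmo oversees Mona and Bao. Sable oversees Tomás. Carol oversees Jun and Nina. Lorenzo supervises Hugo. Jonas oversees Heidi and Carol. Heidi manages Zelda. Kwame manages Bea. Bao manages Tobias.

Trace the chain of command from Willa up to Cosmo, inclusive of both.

Willa -> Nina -> Carol -> Jonas -> Iker -> Mona -> Cosmo

Willa reports to Nina. Nina reports to Carol. Carol reports to Jonas. Jonas reports to Iker. Iker reports to Mona. Mona reports to Cosmo. Cosmo is at the top.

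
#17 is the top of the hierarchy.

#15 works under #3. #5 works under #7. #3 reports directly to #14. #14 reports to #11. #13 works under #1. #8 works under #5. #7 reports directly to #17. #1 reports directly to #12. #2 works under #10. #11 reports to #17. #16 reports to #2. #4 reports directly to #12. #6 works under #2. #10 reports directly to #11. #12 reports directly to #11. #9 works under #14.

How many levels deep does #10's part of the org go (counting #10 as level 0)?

2

The longest chain under #10 runs #10 → #2 → #6, which is 2 levels below #10.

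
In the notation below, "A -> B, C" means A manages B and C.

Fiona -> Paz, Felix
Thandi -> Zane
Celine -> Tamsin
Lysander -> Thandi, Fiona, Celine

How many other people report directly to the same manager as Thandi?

Thandi reports to Lysander. Lysander's other direct reports are Fiona, Celine — 2 peers.

2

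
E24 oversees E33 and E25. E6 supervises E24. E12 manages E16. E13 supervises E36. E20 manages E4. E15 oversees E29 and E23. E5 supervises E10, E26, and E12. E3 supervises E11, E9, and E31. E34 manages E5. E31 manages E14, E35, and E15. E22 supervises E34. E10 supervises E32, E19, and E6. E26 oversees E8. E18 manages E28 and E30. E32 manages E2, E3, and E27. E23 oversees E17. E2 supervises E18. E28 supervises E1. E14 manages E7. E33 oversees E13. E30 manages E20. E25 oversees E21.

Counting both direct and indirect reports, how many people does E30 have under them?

E30 directly manages E20. Under E20: E4 (1). That's 2 in total.

2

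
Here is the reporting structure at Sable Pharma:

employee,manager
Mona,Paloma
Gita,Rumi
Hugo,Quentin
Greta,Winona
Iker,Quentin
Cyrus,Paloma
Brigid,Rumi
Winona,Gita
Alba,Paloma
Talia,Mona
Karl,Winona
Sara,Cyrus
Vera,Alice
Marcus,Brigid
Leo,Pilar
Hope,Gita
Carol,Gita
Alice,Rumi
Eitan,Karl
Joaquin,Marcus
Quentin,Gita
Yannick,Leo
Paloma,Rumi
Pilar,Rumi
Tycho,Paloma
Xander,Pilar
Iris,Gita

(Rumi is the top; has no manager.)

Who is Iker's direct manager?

Iker reports directly to Quentin.

Quentin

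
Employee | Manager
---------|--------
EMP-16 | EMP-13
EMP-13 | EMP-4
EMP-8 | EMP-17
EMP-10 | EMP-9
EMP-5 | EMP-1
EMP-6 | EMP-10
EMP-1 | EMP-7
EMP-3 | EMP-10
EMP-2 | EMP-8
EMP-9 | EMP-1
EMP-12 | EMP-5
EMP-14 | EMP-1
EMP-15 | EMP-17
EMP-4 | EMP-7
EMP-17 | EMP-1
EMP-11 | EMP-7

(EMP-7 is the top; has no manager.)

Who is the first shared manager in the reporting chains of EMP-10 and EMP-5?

EMP-1

EMP-10's chain of managers is EMP-9, EMP-1, EMP-7. EMP-5's chain of managers is EMP-1, EMP-7. The first manager that appears in both chains is EMP-1.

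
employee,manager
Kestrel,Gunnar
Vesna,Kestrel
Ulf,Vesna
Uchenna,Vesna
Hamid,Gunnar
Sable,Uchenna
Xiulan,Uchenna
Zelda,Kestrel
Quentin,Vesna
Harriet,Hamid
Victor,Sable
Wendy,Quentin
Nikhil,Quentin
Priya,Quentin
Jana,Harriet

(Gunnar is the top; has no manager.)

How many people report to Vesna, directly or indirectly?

Vesna directly manages Ulf, Uchenna, Quentin. Ulf has no reports. Under Uchenna: Xiulan, Sable, Victor (3). Under Quentin: Priya, Nikhil, Wendy (3). So Vesna's organization is 3 direct reports plus everyone under them: 1 + 4 + 4 = 9.

9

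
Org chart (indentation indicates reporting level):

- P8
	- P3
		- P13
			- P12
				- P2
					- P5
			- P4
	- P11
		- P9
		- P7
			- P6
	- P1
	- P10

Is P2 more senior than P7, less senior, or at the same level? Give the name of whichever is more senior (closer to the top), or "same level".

P2 is 4 levels below P8; P7 is 2. P7 is higher.

P7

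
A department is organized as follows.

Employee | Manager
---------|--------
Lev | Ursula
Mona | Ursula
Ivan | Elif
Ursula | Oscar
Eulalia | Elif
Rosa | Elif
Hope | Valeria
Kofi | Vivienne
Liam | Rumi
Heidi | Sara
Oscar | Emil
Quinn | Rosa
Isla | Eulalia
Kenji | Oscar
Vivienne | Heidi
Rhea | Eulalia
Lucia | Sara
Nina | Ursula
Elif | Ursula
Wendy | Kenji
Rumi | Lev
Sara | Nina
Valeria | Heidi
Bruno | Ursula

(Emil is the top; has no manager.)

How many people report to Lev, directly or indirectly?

2

Lev directly manages Rumi. Under Rumi: Liam (1). That's 2 in total.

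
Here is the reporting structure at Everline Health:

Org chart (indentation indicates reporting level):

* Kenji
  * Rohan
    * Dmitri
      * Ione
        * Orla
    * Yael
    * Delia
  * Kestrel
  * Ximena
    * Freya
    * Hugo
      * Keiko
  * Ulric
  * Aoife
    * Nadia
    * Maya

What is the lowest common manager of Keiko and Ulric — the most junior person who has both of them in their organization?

Keiko's chain of managers is Hugo, Ximena, Kenji. Ulric's chain of managers is Kenji. The first manager that appears in both chains is Kenji.

Kenji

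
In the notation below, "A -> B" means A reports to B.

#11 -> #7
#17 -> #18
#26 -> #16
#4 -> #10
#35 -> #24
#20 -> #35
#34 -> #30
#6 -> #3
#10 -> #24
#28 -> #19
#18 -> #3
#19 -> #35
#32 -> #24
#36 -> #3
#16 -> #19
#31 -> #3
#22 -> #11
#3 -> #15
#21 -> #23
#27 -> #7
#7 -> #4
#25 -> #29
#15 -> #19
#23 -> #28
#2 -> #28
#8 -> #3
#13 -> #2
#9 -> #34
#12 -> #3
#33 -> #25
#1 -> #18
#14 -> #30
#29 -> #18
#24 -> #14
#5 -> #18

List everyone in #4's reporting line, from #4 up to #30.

#4 reports to #10. #10 reports to #24. #24 reports to #14. #14 reports to #30. #30 is at the top.

#4 -> #10 -> #24 -> #14 -> #30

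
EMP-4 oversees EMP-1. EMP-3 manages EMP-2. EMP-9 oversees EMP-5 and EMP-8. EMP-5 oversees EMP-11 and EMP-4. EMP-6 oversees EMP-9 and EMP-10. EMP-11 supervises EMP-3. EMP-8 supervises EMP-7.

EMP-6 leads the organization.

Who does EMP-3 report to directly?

EMP-3 reports directly to EMP-11.

EMP-11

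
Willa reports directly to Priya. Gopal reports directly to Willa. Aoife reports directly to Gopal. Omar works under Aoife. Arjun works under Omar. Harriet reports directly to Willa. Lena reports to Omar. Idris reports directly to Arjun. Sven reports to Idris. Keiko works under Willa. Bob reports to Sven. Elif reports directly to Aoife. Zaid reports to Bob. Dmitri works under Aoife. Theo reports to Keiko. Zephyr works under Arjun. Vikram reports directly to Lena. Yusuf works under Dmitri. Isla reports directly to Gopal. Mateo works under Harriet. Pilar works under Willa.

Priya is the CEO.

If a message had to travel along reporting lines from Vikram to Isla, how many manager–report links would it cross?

5

Vikram is 4 levels below Gopal, and Isla is 1 level below Gopal (their lowest common manager). The shortest path runs up from Vikram to Gopal and back down to Isla: 4 + 1 = 5 links.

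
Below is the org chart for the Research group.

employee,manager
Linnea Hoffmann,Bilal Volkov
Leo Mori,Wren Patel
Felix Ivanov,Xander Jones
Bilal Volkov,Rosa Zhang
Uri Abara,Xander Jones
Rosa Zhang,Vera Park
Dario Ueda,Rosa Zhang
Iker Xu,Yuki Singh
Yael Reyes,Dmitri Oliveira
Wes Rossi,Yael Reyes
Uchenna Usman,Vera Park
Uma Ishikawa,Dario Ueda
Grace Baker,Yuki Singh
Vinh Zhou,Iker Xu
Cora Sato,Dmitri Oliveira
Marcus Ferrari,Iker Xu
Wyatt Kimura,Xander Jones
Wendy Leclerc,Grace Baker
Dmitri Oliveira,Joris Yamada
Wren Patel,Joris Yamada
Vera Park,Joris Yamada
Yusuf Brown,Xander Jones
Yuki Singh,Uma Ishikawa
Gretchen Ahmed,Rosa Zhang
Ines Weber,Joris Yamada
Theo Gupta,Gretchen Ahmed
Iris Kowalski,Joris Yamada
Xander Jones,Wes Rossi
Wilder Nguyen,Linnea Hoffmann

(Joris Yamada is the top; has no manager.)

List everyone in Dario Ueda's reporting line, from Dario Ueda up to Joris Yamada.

Dario Ueda reports to Rosa Zhang. Rosa Zhang reports to Vera Park. Vera Park reports to Joris Yamada. Joris Yamada is at the top.

Dario Ueda -> Rosa Zhang -> Vera Park -> Joris Yamada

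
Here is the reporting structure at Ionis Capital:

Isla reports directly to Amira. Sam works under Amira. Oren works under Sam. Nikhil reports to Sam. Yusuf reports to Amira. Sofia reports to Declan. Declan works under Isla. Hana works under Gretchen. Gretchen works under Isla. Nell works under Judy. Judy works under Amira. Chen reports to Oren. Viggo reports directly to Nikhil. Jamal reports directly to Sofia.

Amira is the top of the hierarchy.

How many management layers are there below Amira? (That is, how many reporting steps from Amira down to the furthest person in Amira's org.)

4

The longest chain under Amira runs Amira → Isla → Declan → Sofia → Jamal, which is 4 levels below Amira.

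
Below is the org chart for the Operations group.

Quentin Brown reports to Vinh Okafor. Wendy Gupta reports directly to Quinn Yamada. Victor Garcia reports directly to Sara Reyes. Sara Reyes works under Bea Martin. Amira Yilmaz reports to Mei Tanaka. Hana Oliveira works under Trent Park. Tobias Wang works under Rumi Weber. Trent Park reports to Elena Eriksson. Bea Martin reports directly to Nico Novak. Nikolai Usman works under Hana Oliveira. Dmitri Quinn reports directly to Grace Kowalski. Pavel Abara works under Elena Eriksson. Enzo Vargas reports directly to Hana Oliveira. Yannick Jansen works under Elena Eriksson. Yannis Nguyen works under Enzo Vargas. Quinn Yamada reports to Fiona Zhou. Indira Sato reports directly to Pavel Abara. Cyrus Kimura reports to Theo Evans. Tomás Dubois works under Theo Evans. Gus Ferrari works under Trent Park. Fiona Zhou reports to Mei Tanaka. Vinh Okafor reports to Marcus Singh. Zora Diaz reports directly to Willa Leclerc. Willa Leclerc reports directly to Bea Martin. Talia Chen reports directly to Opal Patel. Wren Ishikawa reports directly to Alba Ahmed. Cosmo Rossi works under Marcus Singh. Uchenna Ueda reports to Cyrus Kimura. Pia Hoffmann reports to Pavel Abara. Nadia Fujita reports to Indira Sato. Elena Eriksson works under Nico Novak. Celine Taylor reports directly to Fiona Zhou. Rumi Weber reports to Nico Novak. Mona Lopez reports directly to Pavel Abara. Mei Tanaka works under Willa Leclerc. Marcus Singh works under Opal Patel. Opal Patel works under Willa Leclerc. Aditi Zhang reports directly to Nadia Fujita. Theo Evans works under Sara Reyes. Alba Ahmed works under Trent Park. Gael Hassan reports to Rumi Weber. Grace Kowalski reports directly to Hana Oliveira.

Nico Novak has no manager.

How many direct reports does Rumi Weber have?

Rumi Weber directly manages Tobias Wang, Gael Hassan. That is 2 direct reports.

2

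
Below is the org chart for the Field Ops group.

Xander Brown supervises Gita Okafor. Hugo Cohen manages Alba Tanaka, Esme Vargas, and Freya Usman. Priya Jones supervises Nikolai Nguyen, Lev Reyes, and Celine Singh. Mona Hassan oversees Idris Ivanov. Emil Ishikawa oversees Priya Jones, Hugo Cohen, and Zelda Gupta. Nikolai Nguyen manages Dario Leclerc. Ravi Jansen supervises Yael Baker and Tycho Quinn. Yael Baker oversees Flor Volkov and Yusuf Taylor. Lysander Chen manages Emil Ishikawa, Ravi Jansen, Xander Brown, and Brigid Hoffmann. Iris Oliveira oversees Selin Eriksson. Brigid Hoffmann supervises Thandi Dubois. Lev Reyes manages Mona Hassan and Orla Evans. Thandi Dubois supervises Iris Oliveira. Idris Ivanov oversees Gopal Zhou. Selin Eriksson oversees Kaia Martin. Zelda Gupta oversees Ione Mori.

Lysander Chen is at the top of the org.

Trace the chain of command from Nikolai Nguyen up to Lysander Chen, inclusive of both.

Nikolai Nguyen reports to Priya Jones. Priya Jones reports to Emil Ishikawa. Emil Ishikawa reports to Lysander Chen. Lysander Chen is at the top.

Nikolai Nguyen -> Priya Jones -> Emil Ishikawa -> Lysander Chen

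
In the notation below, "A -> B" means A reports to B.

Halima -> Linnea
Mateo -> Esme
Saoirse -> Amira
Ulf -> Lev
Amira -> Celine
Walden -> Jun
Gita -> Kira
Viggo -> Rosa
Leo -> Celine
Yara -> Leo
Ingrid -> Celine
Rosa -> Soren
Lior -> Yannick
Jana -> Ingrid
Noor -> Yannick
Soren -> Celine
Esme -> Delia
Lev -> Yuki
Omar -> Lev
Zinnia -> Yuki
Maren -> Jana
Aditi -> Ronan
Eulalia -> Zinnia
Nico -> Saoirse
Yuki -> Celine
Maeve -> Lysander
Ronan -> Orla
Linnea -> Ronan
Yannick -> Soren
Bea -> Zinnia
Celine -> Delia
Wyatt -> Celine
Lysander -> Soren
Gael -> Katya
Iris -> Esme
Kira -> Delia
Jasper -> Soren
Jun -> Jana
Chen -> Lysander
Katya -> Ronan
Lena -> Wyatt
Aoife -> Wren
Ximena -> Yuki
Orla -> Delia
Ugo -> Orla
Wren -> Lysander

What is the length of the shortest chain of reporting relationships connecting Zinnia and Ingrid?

3

Zinnia is 2 levels below Celine, and Ingrid is 1 level below Celine (their lowest common manager). The shortest path runs up from Zinnia to Celine and back down to Ingrid: 2 + 1 = 3 links.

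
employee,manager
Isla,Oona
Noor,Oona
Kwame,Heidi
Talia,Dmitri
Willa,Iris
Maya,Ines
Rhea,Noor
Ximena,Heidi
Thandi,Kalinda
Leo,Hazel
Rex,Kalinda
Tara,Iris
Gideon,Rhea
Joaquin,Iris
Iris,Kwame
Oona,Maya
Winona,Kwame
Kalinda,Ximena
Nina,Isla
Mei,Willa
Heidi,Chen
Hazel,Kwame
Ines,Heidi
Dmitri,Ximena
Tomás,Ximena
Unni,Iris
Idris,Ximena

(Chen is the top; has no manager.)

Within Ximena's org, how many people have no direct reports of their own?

The people in Ximena's organization with no one reporting to them are Talia, Idris, Tomás, Thandi, Rex. That is 5.

5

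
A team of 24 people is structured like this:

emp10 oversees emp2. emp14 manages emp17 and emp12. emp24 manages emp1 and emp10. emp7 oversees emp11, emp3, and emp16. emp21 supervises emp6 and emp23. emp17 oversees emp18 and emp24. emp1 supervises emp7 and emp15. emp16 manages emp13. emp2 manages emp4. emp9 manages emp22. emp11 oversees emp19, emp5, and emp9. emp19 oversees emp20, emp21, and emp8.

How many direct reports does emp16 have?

emp16 directly manages emp13. That is 1 direct report.

1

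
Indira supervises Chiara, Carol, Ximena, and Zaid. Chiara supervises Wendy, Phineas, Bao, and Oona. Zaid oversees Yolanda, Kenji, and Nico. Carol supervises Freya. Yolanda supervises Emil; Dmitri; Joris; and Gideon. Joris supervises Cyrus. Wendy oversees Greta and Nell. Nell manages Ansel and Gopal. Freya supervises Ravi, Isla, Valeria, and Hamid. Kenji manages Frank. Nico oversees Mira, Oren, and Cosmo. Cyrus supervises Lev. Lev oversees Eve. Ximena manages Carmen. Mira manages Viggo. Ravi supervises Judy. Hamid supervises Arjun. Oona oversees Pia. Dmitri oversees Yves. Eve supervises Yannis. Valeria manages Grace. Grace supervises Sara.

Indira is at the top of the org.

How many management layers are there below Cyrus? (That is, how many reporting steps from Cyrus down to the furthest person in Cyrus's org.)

The longest chain under Cyrus runs Cyrus → Lev → Eve → Yannis, which is 3 levels below Cyrus.

3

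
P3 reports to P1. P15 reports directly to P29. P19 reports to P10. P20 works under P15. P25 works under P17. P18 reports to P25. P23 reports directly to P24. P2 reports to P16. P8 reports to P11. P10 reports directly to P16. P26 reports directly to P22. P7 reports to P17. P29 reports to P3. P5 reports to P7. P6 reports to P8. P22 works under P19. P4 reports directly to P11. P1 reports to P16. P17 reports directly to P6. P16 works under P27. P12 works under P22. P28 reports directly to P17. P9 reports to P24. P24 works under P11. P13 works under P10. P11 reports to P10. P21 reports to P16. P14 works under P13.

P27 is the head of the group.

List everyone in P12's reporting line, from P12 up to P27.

P12 reports to P22. P22 reports to P19. P19 reports to P10. P10 reports to P16. P16 reports to P27. P27 is at the top.

P12 -> P22 -> P19 -> P10 -> P16 -> P27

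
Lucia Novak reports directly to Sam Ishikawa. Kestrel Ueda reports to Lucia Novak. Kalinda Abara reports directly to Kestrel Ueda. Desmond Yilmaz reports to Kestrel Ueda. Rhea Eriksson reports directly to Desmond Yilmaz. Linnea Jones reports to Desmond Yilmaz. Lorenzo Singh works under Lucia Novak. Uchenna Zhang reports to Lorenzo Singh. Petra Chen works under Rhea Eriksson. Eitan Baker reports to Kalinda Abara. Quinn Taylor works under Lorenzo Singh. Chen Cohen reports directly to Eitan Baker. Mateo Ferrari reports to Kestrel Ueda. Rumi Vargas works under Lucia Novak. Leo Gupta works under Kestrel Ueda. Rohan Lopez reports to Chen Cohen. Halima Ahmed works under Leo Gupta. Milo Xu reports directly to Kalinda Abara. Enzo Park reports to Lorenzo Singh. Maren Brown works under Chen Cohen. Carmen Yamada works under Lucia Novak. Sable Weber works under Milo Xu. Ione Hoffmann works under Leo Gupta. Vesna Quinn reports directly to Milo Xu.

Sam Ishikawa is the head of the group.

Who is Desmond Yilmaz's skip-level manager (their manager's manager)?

Lucia Novak

Desmond Yilmaz reports to Kestrel Ueda, and Kestrel Ueda reports to Lucia Novak. So Desmond Yilmaz's skip-level manager is Lucia Novak.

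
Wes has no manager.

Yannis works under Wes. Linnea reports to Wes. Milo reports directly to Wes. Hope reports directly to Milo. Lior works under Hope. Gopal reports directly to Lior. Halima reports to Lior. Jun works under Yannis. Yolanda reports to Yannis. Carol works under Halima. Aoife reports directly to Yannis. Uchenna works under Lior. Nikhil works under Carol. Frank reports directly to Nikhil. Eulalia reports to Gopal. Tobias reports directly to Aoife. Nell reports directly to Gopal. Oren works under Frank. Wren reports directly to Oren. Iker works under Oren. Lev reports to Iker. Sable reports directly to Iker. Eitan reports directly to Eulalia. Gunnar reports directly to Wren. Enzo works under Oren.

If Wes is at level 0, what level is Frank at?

Chain from Frank up to Wes: Frank → Nikhil → Carol → Halima → Lior → Hope → Milo → Wes. That is 7 steps up, so Frank is 7 levels below Wes.

7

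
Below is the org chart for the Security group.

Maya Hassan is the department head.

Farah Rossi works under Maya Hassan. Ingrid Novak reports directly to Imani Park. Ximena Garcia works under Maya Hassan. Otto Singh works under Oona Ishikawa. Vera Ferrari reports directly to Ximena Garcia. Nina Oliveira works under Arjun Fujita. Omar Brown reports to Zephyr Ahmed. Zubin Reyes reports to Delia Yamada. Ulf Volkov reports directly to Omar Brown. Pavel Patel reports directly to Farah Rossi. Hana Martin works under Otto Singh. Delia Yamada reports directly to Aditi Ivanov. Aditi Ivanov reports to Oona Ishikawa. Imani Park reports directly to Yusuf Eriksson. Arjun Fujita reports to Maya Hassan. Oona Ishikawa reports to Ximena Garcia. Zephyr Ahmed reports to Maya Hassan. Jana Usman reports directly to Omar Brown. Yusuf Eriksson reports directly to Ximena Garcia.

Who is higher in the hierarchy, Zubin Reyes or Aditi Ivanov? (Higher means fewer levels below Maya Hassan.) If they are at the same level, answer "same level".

Aditi Ivanov

Zubin Reyes is 5 levels below Maya Hassan; Aditi Ivanov is 3. Aditi Ivanov is higher.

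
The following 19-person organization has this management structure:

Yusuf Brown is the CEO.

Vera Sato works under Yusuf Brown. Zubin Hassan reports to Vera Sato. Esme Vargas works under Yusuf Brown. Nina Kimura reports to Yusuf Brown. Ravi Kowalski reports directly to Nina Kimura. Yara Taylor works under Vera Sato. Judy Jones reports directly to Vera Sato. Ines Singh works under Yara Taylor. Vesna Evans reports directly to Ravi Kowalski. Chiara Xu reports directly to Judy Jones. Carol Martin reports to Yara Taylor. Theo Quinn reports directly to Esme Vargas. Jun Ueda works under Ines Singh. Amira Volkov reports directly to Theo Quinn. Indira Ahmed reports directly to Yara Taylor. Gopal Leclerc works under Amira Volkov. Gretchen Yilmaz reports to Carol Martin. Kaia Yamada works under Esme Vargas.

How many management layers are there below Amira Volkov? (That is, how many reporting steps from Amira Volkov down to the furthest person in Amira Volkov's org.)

The longest chain under Amira Volkov runs Amira Volkov → Gopal Leclerc, which is 1 level below Amira Volkov.

1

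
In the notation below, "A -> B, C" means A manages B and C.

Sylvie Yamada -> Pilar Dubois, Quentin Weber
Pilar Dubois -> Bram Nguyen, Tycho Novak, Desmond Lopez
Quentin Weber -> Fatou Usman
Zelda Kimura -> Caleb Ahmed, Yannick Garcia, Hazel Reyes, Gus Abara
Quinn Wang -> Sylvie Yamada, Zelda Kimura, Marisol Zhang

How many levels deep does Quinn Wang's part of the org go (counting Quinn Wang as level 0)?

3

The longest chain under Quinn Wang runs Quinn Wang → Sylvie Yamada → Quentin Weber → Fatou Usman, which is 3 levels below Quinn Wang.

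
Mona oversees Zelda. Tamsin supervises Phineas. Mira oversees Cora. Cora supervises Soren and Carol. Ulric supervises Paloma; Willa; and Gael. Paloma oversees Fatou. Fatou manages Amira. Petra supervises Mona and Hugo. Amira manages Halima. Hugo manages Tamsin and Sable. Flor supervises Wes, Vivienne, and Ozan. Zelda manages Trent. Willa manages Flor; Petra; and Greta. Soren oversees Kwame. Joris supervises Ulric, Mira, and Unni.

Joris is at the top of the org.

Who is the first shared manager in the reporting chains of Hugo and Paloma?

Hugo's chain of managers is Petra, Willa, Ulric, Joris. Paloma's chain of managers is Ulric, Joris. The first manager that appears in both chains is Ulric.

Ulric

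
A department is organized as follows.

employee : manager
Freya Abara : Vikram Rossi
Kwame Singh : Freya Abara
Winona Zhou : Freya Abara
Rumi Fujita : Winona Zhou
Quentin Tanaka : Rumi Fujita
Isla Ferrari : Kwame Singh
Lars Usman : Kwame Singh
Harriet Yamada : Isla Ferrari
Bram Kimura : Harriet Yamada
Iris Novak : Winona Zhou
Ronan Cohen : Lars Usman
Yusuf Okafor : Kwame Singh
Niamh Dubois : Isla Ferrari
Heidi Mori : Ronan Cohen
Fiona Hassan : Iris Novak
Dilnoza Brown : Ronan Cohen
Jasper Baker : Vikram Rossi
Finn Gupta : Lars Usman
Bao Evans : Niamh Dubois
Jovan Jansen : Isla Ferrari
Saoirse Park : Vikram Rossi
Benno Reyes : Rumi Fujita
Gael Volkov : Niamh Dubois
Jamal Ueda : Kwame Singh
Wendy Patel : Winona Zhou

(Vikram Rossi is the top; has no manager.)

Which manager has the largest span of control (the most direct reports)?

Kwame Singh

Direct-report counts: Vikram Rossi has 3; Freya Abara has 2; Winona Zhou has 3; Iris Novak has 1; Rumi Fujita has 2; Kwame Singh has 4; Lars Usman has 2; Ronan Cohen has 2; Isla Ferrari has 3; Niamh Dubois has 2; Harriet Yamada has 1. The largest is 4, held by Kwame Singh.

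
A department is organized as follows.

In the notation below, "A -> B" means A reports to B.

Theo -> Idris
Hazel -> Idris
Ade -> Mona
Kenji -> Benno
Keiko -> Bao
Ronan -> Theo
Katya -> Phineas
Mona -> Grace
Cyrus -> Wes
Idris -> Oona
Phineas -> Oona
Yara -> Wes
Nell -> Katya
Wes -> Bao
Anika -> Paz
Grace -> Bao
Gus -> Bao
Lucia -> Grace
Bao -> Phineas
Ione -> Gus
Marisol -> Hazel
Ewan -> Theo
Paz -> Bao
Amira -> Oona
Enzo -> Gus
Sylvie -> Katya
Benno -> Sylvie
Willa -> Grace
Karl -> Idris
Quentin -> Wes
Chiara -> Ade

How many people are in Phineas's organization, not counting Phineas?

22

Phineas directly manages Bao, Katya. Under Bao: Paz, Anika, Keiko, Grace, Lucia, Mona, Ade, Chiara, Willa, Wes, Quentin, Cyrus, Yara, Gus, Ione, Enzo (16). Under Katya: Nell, Sylvie, Benno, Kenji (4). So Phineas's organization is 2 direct reports plus everyone under them: 17 + 5 = 22.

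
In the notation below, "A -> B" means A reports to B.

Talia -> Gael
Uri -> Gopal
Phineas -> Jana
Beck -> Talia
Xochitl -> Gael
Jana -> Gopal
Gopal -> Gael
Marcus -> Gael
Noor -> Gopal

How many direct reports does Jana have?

Jana directly manages Phineas. That is 1 direct report.

1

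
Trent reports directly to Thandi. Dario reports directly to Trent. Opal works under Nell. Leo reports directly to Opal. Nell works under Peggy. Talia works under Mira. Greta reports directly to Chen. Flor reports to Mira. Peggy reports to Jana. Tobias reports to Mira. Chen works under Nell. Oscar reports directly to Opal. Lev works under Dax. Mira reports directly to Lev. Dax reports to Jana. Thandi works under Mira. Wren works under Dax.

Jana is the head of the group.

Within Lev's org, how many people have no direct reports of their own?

The people in Lev's organization with no one reporting to them are Tobias, Flor, Talia, Dario. That is 4.

4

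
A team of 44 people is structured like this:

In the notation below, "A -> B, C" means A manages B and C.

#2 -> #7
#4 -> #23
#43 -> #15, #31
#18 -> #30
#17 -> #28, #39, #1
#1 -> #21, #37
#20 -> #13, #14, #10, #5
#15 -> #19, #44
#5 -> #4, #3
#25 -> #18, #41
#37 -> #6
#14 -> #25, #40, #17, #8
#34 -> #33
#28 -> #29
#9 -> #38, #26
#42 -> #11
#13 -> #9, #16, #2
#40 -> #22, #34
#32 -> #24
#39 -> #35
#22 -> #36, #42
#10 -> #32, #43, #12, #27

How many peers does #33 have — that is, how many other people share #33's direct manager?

#33 reports to #34, and #34 has no other direct reports. #33 has 0 peers.

0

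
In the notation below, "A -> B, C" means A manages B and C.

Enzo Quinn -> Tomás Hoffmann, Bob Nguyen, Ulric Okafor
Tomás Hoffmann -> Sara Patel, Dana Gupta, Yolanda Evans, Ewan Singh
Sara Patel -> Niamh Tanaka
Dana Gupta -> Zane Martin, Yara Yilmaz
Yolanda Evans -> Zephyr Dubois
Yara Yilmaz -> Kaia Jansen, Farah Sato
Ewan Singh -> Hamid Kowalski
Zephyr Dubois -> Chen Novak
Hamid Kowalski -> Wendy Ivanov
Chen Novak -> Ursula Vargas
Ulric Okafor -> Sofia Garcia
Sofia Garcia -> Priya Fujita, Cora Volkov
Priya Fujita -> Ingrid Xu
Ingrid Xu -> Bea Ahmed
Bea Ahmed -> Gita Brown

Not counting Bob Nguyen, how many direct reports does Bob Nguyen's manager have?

Bob Nguyen reports to Enzo Quinn. Enzo Quinn's other direct reports are Tomás Hoffmann, Ulric Okafor — 2 peers.

2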